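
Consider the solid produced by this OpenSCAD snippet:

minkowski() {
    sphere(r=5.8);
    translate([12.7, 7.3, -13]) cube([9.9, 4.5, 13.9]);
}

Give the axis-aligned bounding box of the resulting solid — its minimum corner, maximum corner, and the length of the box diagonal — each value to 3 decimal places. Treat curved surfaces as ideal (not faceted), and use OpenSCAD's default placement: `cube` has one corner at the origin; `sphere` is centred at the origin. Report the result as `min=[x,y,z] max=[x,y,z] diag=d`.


A = translate([12.7, 7.3, -13]) cube([9.9, 4.5, 13.9]) → bbox [12.7,7.3,-13] .. [22.6,11.8,0.9]
B = sphere(r=5.8) → bbox [-5.8,-5.8,-5.8] .. [5.8,5.8,5.8]
lo = A.lo+B.lo = [12.7-5.8, 7.3-5.8, -13-5.8] = [6.900,1.500,-18.800]
hi = A.hi+B.hi = [22.6+5.8, 11.8+5.8, 0.9+5.8] = [28.400,17.600,6.700]
diag = √(21.5²+16.1²+25.5²) = √1371.71 = 37.037

min=[6.900,1.500,-18.800] max=[28.400,17.600,6.700] diag=37.037


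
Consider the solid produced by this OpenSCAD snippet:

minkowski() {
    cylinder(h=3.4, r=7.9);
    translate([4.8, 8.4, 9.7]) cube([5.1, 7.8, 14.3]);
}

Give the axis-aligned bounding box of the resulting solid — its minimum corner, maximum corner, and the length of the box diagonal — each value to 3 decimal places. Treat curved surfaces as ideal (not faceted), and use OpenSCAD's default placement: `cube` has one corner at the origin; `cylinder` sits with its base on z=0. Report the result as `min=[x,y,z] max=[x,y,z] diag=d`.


A = translate([4.8, 8.4, 9.7]) cube([5.1, 7.8, 14.3]) → bbox [4.8,8.4,9.7] .. [9.9,16.2,24]
B = cylinder(h=3.4, r=7.9) → bbox [-7.9,-7.9,0] .. [7.9,7.9,3.4]
lo = A.lo+B.lo = [4.8-7.9, 8.4-7.9, 9.7+0] = [-3.100,0.500,9.700]
hi = A.hi+B.hi = [9.9+7.9, 16.2+7.9, 24+3.4] = [17.800,24.100,27.400]
diag = √(20.9²+23.6²+17.7²) = √1307.06 = 36.153

min=[-3.100,0.500,9.700] max=[17.800,24.100,27.400] diag=36.153


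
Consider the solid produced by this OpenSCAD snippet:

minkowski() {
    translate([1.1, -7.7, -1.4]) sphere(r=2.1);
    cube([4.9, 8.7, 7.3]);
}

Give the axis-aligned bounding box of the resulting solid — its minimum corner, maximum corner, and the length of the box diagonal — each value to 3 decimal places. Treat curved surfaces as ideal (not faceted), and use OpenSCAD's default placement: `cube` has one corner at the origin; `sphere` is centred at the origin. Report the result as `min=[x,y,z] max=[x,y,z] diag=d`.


min=[-1.000,-9.800,-3.500] max=[8.100,3.100,8.000] diag=19.531

A = translate([1.1, -7.7, -1.4]) sphere(r=2.1) → bbox [-1,-9.8,-3.5] .. [3.2,-5.6,0.7]
B = cube([4.9, 8.7, 7.3]) → bbox [0,0,0] .. [4.9,8.7,7.3]
lo = A.lo+B.lo = [-1+0, -9.8+0, -3.5+0] = [-1.000,-9.800,-3.500]
hi = A.hi+B.hi = [3.2+4.9, -5.6+8.7, 0.7+7.3] = [8.100,3.100,8.000]
diag = √(9.1²+12.9²+11.5²) = √381.47 = 19.531


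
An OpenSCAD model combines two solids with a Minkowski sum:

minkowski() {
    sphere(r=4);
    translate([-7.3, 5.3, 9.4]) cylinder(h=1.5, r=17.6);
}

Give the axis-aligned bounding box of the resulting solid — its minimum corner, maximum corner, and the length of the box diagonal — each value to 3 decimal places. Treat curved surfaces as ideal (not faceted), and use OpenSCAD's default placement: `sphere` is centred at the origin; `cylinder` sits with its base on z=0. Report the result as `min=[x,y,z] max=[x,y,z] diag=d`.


min=[-28.900,-16.300,5.400] max=[14.300,26.900,14.900] diag=61.828

A = translate([-7.3, 5.3, 9.4]) cylinder(h=1.5, r=17.6) → bbox [-24.9,-12.3,9.4] .. [10.3,22.9,10.9]
B = sphere(r=4) → bbox [-4,-4,-4] .. [4,4,4]
lo = A.lo+B.lo = [-24.9-4, -12.3-4, 9.4-4] = [-28.900,-16.300,5.400]
hi = A.hi+B.hi = [10.3+4, 22.9+4, 10.9+4] = [14.300,26.900,14.900]
diag = √(43.2²+43.2²+9.5²) = √3822.73 = 61.828


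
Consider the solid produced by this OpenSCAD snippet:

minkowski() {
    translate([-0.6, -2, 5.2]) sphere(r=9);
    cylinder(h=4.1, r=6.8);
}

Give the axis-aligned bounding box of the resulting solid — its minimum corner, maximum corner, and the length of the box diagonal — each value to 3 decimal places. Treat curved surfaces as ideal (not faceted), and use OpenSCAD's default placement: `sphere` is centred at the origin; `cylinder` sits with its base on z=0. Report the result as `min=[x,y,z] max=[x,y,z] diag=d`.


A = translate([-0.6, -2, 5.2]) sphere(r=9) → bbox [-9.6,-11,-3.8] .. [8.4,7,14.2]
B = cylinder(h=4.1, r=6.8) → bbox [-6.8,-6.8,0] .. [6.8,6.8,4.1]
lo = A.lo+B.lo = [-9.6-6.8, -11-6.8, -3.8+0] = [-16.400,-17.800,-3.800]
hi = A.hi+B.hi = [8.4+6.8, 7+6.8, 14.2+4.1] = [15.200,13.800,18.300]
diag = √(31.6²+31.6²+22.1²) = √2485.53 = 49.855

min=[-16.400,-17.800,-3.800] max=[15.200,13.800,18.300] diag=49.855


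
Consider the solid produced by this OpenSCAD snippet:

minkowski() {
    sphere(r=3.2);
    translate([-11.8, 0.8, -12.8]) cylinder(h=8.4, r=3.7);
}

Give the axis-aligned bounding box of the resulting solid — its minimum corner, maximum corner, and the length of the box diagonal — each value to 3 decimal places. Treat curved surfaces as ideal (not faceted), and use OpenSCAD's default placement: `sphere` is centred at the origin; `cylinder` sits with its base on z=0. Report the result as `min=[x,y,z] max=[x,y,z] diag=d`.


A = translate([-11.8, 0.8, -12.8]) cylinder(h=8.4, r=3.7) → bbox [-15.5,-2.9,-12.8] .. [-8.1,4.5,-4.4]
B = sphere(r=3.2) → bbox [-3.2,-3.2,-3.2] .. [3.2,3.2,3.2]
lo = A.lo+B.lo = [-15.5-3.2, -2.9-3.2, -12.8-3.2] = [-18.700,-6.100,-16.000]
hi = A.hi+B.hi = [-8.1+3.2, 4.5+3.2, -4.4+3.2] = [-4.900,7.700,-1.200]
diag = √(13.8²+13.8²+14.8²) = √599.92 = 24.493

min=[-18.700,-6.100,-16.000] max=[-4.900,7.700,-1.200] diag=24.493


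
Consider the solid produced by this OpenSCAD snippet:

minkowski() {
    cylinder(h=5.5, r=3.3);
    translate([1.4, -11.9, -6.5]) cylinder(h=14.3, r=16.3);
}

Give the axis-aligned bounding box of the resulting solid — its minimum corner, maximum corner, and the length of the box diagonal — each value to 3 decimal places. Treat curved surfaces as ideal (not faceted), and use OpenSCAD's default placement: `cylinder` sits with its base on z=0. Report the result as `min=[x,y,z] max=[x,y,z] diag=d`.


A = translate([1.4, -11.9, -6.5]) cylinder(h=14.3, r=16.3) → bbox [-14.9,-28.2,-6.5] .. [17.7,4.4,7.8]
B = cylinder(h=5.5, r=3.3) → bbox [-3.3,-3.3,0] .. [3.3,3.3,5.5]
lo = A.lo+B.lo = [-14.9-3.3, -28.2-3.3, -6.5+0] = [-18.200,-31.500,-6.500]
hi = A.hi+B.hi = [17.7+3.3, 4.4+3.3, 7.8+5.5] = [21.000,7.700,13.300]
diag = √(39.2²+39.2²+19.8²) = √3465.32 = 58.867

min=[-18.200,-31.500,-6.500] max=[21.000,7.700,13.300] diag=58.867


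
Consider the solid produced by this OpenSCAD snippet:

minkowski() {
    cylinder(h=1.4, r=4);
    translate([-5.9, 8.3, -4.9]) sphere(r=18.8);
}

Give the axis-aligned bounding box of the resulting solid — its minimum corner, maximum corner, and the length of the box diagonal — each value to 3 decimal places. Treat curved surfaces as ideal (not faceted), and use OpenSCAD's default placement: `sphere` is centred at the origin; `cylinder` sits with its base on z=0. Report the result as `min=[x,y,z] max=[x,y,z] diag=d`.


min=[-28.700,-14.500,-23.700] max=[16.900,31.100,15.300] diag=75.364

A = translate([-5.9, 8.3, -4.9]) sphere(r=18.8) → bbox [-24.7,-10.5,-23.7] .. [12.9,27.1,13.9]
B = cylinder(h=1.4, r=4) → bbox [-4,-4,0] .. [4,4,1.4]
lo = A.lo+B.lo = [-24.7-4, -10.5-4, -23.7+0] = [-28.700,-14.500,-23.700]
hi = A.hi+B.hi = [12.9+4, 27.1+4, 13.9+1.4] = [16.900,31.100,15.300]
diag = √(45.6²+45.6²+39²) = √5679.72 = 75.364


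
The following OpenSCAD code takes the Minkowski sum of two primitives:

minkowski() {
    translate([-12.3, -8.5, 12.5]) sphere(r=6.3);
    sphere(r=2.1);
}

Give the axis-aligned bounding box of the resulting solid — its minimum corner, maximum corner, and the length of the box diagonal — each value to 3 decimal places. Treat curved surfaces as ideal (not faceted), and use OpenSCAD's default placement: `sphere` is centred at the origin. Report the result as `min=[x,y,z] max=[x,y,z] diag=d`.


A = translate([-12.3, -8.5, 12.5]) sphere(r=6.3) → bbox [-18.6,-14.8,6.2] .. [-6,-2.2,18.8]
B = sphere(r=2.1) → bbox [-2.1,-2.1,-2.1] .. [2.1,2.1,2.1]
lo = A.lo+B.lo = [-18.6-2.1, -14.8-2.1, 6.2-2.1] = [-20.700,-16.900,4.100]
hi = A.hi+B.hi = [-6+2.1, -2.2+2.1, 18.8+2.1] = [-3.900,-0.100,20.900]
diag = √(16.8²+16.8²+16.8²) = √846.72 = 29.098

min=[-20.700,-16.900,4.100] max=[-3.900,-0.100,20.900] diag=29.098


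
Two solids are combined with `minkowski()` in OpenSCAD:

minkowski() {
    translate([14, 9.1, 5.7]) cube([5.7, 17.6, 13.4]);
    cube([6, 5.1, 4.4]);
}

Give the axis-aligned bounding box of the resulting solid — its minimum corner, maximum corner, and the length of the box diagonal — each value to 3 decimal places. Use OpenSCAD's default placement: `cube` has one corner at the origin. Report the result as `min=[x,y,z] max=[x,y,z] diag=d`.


min=[14.000,9.100,5.700] max=[25.700,31.800,23.500] diag=31.129

A = translate([14, 9.1, 5.7]) cube([5.7, 17.6, 13.4]) → bbox [14,9.1,5.7] .. [19.7,26.7,19.1]
B = cube([6, 5.1, 4.4]) → bbox [0,0,0] .. [6,5.1,4.4]
lo = A.lo+B.lo = [14+0, 9.1+0, 5.7+0] = [14.000,9.100,5.700]
hi = A.hi+B.hi = [19.7+6, 26.7+5.1, 19.1+4.4] = [25.700,31.800,23.500]
diag = √(11.7²+22.7²+17.8²) = √969.02 = 31.129


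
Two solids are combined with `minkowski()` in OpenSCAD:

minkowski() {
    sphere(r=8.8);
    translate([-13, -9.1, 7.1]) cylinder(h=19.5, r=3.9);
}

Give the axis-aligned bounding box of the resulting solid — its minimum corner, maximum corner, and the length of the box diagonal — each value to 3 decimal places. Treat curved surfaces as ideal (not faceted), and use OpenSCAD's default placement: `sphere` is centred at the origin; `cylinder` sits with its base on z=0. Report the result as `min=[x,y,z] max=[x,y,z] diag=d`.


A = translate([-13, -9.1, 7.1]) cylinder(h=19.5, r=3.9) → bbox [-16.9,-13,7.1] .. [-9.1,-5.2,26.6]
B = sphere(r=8.8) → bbox [-8.8,-8.8,-8.8] .. [8.8,8.8,8.8]
lo = A.lo+B.lo = [-16.9-8.8, -13-8.8, 7.1-8.8] = [-25.700,-21.800,-1.700]
hi = A.hi+B.hi = [-9.1+8.8, -5.2+8.8, 26.6+8.8] = [-0.300,3.600,35.400]
diag = √(25.4²+25.4²+37.1²) = √2666.73 = 51.640

min=[-25.700,-21.800,-1.700] max=[-0.300,3.600,35.400] diag=51.640


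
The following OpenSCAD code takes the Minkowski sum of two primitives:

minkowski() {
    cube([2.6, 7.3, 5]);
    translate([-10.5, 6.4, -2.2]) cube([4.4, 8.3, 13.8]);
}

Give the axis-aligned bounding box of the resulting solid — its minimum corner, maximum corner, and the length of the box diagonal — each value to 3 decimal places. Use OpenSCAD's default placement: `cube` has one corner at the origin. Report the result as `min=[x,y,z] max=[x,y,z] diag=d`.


A = translate([-10.5, 6.4, -2.2]) cube([4.4, 8.3, 13.8]) → bbox [-10.5,6.4,-2.2] .. [-6.1,14.7,11.6]
B = cube([2.6, 7.3, 5]) → bbox [0,0,0] .. [2.6,7.3,5]
lo = A.lo+B.lo = [-10.5+0, 6.4+0, -2.2+0] = [-10.500,6.400,-2.200]
hi = A.hi+B.hi = [-6.1+2.6, 14.7+7.3, 11.6+5] = [-3.500,22.000,16.600]
diag = √(7²+15.6²+18.8²) = √645.8 = 25.413

min=[-10.500,6.400,-2.200] max=[-3.500,22.000,16.600] diag=25.413


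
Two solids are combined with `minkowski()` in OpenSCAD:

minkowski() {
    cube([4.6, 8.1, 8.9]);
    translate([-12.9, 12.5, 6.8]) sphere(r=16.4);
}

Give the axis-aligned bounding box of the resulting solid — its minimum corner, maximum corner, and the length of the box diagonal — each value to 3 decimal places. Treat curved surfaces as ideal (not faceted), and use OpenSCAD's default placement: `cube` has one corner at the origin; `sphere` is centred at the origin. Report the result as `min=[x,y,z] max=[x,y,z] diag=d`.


A = translate([-12.9, 12.5, 6.8]) sphere(r=16.4) → bbox [-29.3,-3.9,-9.6] .. [3.5,28.9,23.2]
B = cube([4.6, 8.1, 8.9]) → bbox [0,0,0] .. [4.6,8.1,8.9]
lo = A.lo+B.lo = [-29.3+0, -3.9+0, -9.6+0] = [-29.300,-3.900,-9.600]
hi = A.hi+B.hi = [3.5+4.6, 28.9+8.1, 23.2+8.9] = [8.100,37.000,32.100]
diag = √(37.4²+40.9²+41.7²) = √4810.46 = 69.357

min=[-29.300,-3.900,-9.600] max=[8.100,37.000,32.100] diag=69.357


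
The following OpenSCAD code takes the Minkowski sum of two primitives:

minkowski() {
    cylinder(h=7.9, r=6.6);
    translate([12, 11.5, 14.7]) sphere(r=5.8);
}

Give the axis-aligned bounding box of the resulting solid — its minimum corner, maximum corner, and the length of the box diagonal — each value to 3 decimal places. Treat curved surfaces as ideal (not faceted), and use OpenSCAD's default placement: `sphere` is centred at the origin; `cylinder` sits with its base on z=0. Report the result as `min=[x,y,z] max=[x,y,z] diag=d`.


A = translate([12, 11.5, 14.7]) sphere(r=5.8) → bbox [6.2,5.7,8.9] .. [17.8,17.3,20.5]
B = cylinder(h=7.9, r=6.6) → bbox [-6.6,-6.6,0] .. [6.6,6.6,7.9]
lo = A.lo+B.lo = [6.2-6.6, 5.7-6.6, 8.9+0] = [-0.400,-0.900,8.900]
hi = A.hi+B.hi = [17.8+6.6, 17.3+6.6, 20.5+7.9] = [24.400,23.900,28.400]
diag = √(24.8²+24.8²+19.5²) = √1610.33 = 40.129

min=[-0.400,-0.900,8.900] max=[24.400,23.900,28.400] diag=40.129


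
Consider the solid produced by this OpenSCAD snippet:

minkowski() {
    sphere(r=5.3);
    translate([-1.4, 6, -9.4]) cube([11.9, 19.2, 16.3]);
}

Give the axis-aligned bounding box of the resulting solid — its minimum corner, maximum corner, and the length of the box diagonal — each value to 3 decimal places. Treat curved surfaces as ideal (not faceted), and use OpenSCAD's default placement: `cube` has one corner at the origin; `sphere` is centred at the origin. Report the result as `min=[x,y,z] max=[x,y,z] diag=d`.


min=[-6.700,0.700,-14.700] max=[15.800,30.500,12.200] diag=46.021

A = translate([-1.4, 6, -9.4]) cube([11.9, 19.2, 16.3]) → bbox [-1.4,6,-9.4] .. [10.5,25.2,6.9]
B = sphere(r=5.3) → bbox [-5.3,-5.3,-5.3] .. [5.3,5.3,5.3]
lo = A.lo+B.lo = [-1.4-5.3, 6-5.3, -9.4-5.3] = [-6.700,0.700,-14.700]
hi = A.hi+B.hi = [10.5+5.3, 25.2+5.3, 6.9+5.3] = [15.800,30.500,12.200]
diag = √(22.5²+29.8²+26.9²) = √2117.9 = 46.021


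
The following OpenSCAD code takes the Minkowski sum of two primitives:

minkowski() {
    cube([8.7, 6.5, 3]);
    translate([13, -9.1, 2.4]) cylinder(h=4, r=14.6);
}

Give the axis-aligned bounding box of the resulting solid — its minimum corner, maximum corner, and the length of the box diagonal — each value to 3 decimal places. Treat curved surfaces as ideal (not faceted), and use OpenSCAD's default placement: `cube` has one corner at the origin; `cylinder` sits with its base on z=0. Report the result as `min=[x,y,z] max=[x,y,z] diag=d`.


A = translate([13, -9.1, 2.4]) cylinder(h=4, r=14.6) → bbox [-1.6,-23.7,2.4] .. [27.6,5.5,6.4]
B = cube([8.7, 6.5, 3]) → bbox [0,0,0] .. [8.7,6.5,3]
lo = A.lo+B.lo = [-1.6+0, -23.7+0, 2.4+0] = [-1.600,-23.700,2.400]
hi = A.hi+B.hi = [27.6+8.7, 5.5+6.5, 6.4+3] = [36.300,12.000,9.400]
diag = √(37.9²+35.7²+7²) = √2759.9 = 52.535

min=[-1.600,-23.700,2.400] max=[36.300,12.000,9.400] diag=52.535


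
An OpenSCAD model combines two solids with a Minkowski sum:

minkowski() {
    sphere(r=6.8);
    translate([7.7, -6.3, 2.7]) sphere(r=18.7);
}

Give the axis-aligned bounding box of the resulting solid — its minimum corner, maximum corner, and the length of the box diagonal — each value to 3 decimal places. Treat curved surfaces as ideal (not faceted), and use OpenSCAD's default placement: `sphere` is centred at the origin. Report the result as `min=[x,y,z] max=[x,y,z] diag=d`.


A = translate([7.7, -6.3, 2.7]) sphere(r=18.7) → bbox [-11,-25,-16] .. [26.4,12.4,21.4]
B = sphere(r=6.8) → bbox [-6.8,-6.8,-6.8] .. [6.8,6.8,6.8]
lo = A.lo+B.lo = [-11-6.8, -25-6.8, -16-6.8] = [-17.800,-31.800,-22.800]
hi = A.hi+B.hi = [26.4+6.8, 12.4+6.8, 21.4+6.8] = [33.200,19.200,28.200]
diag = √(51²+51²+51²) = √7803 = 88.335

min=[-17.800,-31.800,-22.800] max=[33.200,19.200,28.200] diag=88.335


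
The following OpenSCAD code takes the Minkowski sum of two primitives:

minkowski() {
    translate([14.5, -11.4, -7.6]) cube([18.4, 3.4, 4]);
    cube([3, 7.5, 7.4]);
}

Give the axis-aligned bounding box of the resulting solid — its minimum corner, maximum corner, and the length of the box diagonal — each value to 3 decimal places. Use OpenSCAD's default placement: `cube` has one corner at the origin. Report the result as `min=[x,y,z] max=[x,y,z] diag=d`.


min=[14.500,-11.400,-7.600] max=[35.900,-0.500,3.800] diag=26.584

A = translate([14.5, -11.4, -7.6]) cube([18.4, 3.4, 4]) → bbox [14.5,-11.4,-7.6] .. [32.9,-8,-3.6]
B = cube([3, 7.5, 7.4]) → bbox [0,0,0] .. [3,7.5,7.4]
lo = A.lo+B.lo = [14.5+0, -11.4+0, -7.6+0] = [14.500,-11.400,-7.600]
hi = A.hi+B.hi = [32.9+3, -8+7.5, -3.6+7.4] = [35.900,-0.500,3.800]
diag = √(21.4²+10.9²+11.4²) = √706.73 = 26.584


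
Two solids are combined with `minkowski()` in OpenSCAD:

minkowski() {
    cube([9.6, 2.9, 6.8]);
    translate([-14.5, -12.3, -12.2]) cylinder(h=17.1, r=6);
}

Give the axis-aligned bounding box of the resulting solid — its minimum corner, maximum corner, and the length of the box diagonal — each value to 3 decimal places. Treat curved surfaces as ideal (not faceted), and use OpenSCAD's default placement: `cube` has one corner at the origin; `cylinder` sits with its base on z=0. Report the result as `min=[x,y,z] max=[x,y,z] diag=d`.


min=[-20.500,-18.300,-12.200] max=[1.100,-3.400,11.700] diag=35.493

A = translate([-14.5, -12.3, -12.2]) cylinder(h=17.1, r=6) → bbox [-20.5,-18.3,-12.2] .. [-8.5,-6.3,4.9]
B = cube([9.6, 2.9, 6.8]) → bbox [0,0,0] .. [9.6,2.9,6.8]
lo = A.lo+B.lo = [-20.5+0, -18.3+0, -12.2+0] = [-20.500,-18.300,-12.200]
hi = A.hi+B.hi = [-8.5+9.6, -6.3+2.9, 4.9+6.8] = [1.100,-3.400,11.700]
diag = √(21.6²+14.9²+23.9²) = √1259.78 = 35.493


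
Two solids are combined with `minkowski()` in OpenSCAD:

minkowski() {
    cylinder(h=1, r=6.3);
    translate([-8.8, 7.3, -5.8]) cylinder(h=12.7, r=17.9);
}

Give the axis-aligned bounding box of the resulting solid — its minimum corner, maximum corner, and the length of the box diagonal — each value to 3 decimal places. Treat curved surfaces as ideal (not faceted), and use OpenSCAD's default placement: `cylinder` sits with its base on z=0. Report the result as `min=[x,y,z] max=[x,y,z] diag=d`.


min=[-33.000,-16.900,-5.800] max=[15.400,31.500,7.900] diag=69.806

A = translate([-8.8, 7.3, -5.8]) cylinder(h=12.7, r=17.9) → bbox [-26.7,-10.6,-5.8] .. [9.1,25.2,6.9]
B = cylinder(h=1, r=6.3) → bbox [-6.3,-6.3,0] .. [6.3,6.3,1]
lo = A.lo+B.lo = [-26.7-6.3, -10.6-6.3, -5.8+0] = [-33.000,-16.900,-5.800]
hi = A.hi+B.hi = [9.1+6.3, 25.2+6.3, 6.9+1] = [15.400,31.500,7.900]
diag = √(48.4²+48.4²+13.7²) = √4872.81 = 69.806


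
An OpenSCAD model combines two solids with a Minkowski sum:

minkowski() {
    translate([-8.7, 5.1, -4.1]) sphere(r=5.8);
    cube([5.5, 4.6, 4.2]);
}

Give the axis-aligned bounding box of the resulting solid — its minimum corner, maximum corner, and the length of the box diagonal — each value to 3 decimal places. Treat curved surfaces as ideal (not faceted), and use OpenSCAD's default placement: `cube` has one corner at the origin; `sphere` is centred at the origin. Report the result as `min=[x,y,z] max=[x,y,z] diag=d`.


min=[-14.500,-0.700,-9.900] max=[2.600,15.500,5.900] diag=28.364

A = translate([-8.7, 5.1, -4.1]) sphere(r=5.8) → bbox [-14.5,-0.7,-9.9] .. [-2.9,10.9,1.7]
B = cube([5.5, 4.6, 4.2]) → bbox [0,0,0] .. [5.5,4.6,4.2]
lo = A.lo+B.lo = [-14.5+0, -0.7+0, -9.9+0] = [-14.500,-0.700,-9.900]
hi = A.hi+B.hi = [-2.9+5.5, 10.9+4.6, 1.7+4.2] = [2.600,15.500,5.900]
diag = √(17.1²+16.2²+15.8²) = √804.49 = 28.364


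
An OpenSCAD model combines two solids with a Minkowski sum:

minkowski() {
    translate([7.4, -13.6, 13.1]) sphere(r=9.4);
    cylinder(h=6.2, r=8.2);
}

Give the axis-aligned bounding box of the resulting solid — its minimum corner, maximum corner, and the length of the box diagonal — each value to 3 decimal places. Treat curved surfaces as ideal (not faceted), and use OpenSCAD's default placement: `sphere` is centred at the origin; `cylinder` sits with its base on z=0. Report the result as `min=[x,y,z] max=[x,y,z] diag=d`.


A = translate([7.4, -13.6, 13.1]) sphere(r=9.4) → bbox [-2,-23,3.7] .. [16.8,-4.2,22.5]
B = cylinder(h=6.2, r=8.2) → bbox [-8.2,-8.2,0] .. [8.2,8.2,6.2]
lo = A.lo+B.lo = [-2-8.2, -23-8.2, 3.7+0] = [-10.200,-31.200,3.700]
hi = A.hi+B.hi = [16.8+8.2, -4.2+8.2, 22.5+6.2] = [25.000,4.000,28.700]
diag = √(35.2²+35.2²+25²) = √3103.08 = 55.705

min=[-10.200,-31.200,3.700] max=[25.000,4.000,28.700] diag=55.705


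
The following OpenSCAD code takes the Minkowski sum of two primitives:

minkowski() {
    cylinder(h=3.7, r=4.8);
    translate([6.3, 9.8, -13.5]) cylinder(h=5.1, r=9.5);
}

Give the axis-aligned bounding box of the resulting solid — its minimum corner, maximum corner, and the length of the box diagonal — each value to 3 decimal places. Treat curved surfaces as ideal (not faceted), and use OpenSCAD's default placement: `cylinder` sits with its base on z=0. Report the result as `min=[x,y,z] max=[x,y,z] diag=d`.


A = translate([6.3, 9.8, -13.5]) cylinder(h=5.1, r=9.5) → bbox [-3.2,0.3,-13.5] .. [15.8,19.3,-8.4]
B = cylinder(h=3.7, r=4.8) → bbox [-4.8,-4.8,0] .. [4.8,4.8,3.7]
lo = A.lo+B.lo = [-3.2-4.8, 0.3-4.8, -13.5+0] = [-8.000,-4.500,-13.500]
hi = A.hi+B.hi = [15.8+4.8, 19.3+4.8, -8.4+3.7] = [20.600,24.100,-4.700]
diag = √(28.6²+28.6²+8.8²) = √1713.36 = 41.393

min=[-8.000,-4.500,-13.500] max=[20.600,24.100,-4.700] diag=41.393


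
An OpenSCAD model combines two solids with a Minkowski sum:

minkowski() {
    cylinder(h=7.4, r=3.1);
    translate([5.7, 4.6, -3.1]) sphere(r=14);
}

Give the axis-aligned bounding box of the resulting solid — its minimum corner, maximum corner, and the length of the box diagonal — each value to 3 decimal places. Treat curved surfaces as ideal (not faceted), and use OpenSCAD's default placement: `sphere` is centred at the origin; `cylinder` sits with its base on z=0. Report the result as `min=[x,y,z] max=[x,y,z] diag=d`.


min=[-11.400,-12.500,-17.100] max=[22.800,21.700,18.300] diag=59.937

A = translate([5.7, 4.6, -3.1]) sphere(r=14) → bbox [-8.3,-9.4,-17.1] .. [19.7,18.6,10.9]
B = cylinder(h=7.4, r=3.1) → bbox [-3.1,-3.1,0] .. [3.1,3.1,7.4]
lo = A.lo+B.lo = [-8.3-3.1, -9.4-3.1, -17.1+0] = [-11.400,-12.500,-17.100]
hi = A.hi+B.hi = [19.7+3.1, 18.6+3.1, 10.9+7.4] = [22.800,21.700,18.300]
diag = √(34.2²+34.2²+35.4²) = √3592.44 = 59.937


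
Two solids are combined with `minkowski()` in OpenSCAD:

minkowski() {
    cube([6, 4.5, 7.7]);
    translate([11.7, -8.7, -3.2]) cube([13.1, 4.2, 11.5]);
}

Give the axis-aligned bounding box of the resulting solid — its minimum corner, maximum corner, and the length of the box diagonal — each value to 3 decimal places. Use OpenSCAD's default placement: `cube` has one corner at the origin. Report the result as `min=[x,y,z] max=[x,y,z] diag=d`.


A = translate([11.7, -8.7, -3.2]) cube([13.1, 4.2, 11.5]) → bbox [11.7,-8.7,-3.2] .. [24.8,-4.5,8.3]
B = cube([6, 4.5, 7.7]) → bbox [0,0,0] .. [6,4.5,7.7]
lo = A.lo+B.lo = [11.7+0, -8.7+0, -3.2+0] = [11.700,-8.700,-3.200]
hi = A.hi+B.hi = [24.8+6, -4.5+4.5, 8.3+7.7] = [30.800,0.000,16.000]
diag = √(19.1²+8.7²+19.2²) = √809.14 = 28.445

min=[11.700,-8.700,-3.200] max=[30.800,0.000,16.000] diag=28.445


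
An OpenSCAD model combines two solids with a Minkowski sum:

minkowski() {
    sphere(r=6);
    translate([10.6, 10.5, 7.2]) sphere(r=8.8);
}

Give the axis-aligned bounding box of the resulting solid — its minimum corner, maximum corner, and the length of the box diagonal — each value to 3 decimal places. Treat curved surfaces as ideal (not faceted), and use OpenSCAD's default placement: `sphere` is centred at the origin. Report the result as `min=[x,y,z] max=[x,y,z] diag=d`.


A = translate([10.6, 10.5, 7.2]) sphere(r=8.8) → bbox [1.8,1.7,-1.6] .. [19.4,19.3,16]
B = sphere(r=6) → bbox [-6,-6,-6] .. [6,6,6]
lo = A.lo+B.lo = [1.8-6, 1.7-6, -1.6-6] = [-4.200,-4.300,-7.600]
hi = A.hi+B.hi = [19.4+6, 19.3+6, 16+6] = [25.400,25.300,22.000]
diag = √(29.6²+29.6²+29.6²) = √2628.48 = 51.269

min=[-4.200,-4.300,-7.600] max=[25.400,25.300,22.000] diag=51.269


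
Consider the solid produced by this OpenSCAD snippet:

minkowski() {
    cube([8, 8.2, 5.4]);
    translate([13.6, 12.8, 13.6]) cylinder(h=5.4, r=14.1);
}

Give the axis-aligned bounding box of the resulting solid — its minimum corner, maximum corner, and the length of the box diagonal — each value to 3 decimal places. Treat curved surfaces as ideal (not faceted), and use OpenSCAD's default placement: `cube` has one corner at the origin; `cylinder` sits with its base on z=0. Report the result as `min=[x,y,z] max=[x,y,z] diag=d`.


min=[-0.500,-1.300,13.600] max=[35.700,35.100,24.400] diag=52.460

A = translate([13.6, 12.8, 13.6]) cylinder(h=5.4, r=14.1) → bbox [-0.5,-1.3,13.6] .. [27.7,26.9,19]
B = cube([8, 8.2, 5.4]) → bbox [0,0,0] .. [8,8.2,5.4]
lo = A.lo+B.lo = [-0.5+0, -1.3+0, 13.6+0] = [-0.500,-1.300,13.600]
hi = A.hi+B.hi = [27.7+8, 26.9+8.2, 19+5.4] = [35.700,35.100,24.400]
diag = √(36.2²+36.4²+10.8²) = √2752.04 = 52.460


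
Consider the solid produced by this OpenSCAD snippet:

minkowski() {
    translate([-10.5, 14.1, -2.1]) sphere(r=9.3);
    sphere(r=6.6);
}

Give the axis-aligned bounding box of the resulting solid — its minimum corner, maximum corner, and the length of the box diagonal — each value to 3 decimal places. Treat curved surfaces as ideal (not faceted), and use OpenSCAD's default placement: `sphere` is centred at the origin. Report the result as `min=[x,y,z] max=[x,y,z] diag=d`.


A = translate([-10.5, 14.1, -2.1]) sphere(r=9.3) → bbox [-19.8,4.8,-11.4] .. [-1.2,23.4,7.2]
B = sphere(r=6.6) → bbox [-6.6,-6.6,-6.6] .. [6.6,6.6,6.6]
lo = A.lo+B.lo = [-19.8-6.6, 4.8-6.6, -11.4-6.6] = [-26.400,-1.800,-18.000]
hi = A.hi+B.hi = [-1.2+6.6, 23.4+6.6, 7.2+6.6] = [5.400,30.000,13.800]
diag = √(31.8²+31.8²+31.8²) = √3033.72 = 55.079

min=[-26.400,-1.800,-18.000] max=[5.400,30.000,13.800] diag=55.079


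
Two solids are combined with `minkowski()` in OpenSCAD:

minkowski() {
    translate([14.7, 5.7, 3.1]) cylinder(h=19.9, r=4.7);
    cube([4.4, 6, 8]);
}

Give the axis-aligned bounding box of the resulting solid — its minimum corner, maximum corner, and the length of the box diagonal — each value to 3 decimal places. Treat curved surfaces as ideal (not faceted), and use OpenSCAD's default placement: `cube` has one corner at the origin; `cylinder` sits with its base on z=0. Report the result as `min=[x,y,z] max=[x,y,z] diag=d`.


A = translate([14.7, 5.7, 3.1]) cylinder(h=19.9, r=4.7) → bbox [10,1,3.1] .. [19.4,10.4,23]
B = cube([4.4, 6, 8]) → bbox [0,0,0] .. [4.4,6,8]
lo = A.lo+B.lo = [10+0, 1+0, 3.1+0] = [10.000,1.000,3.100]
hi = A.hi+B.hi = [19.4+4.4, 10.4+6, 23+8] = [23.800,16.400,31.000]
diag = √(13.8²+15.4²+27.9²) = √1206.01 = 34.728

min=[10.000,1.000,3.100] max=[23.800,16.400,31.000] diag=34.728


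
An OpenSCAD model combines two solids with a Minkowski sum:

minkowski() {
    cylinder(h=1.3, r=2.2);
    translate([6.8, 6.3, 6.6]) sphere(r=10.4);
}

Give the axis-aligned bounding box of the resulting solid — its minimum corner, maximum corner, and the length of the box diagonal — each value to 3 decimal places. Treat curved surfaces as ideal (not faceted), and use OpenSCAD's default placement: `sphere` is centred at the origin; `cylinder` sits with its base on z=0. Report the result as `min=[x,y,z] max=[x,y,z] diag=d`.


min=[-5.800,-6.300,-3.800] max=[19.400,18.900,18.300] diag=41.934

A = translate([6.8, 6.3, 6.6]) sphere(r=10.4) → bbox [-3.6,-4.1,-3.8] .. [17.2,16.7,17]
B = cylinder(h=1.3, r=2.2) → bbox [-2.2,-2.2,0] .. [2.2,2.2,1.3]
lo = A.lo+B.lo = [-3.6-2.2, -4.1-2.2, -3.8+0] = [-5.800,-6.300,-3.800]
hi = A.hi+B.hi = [17.2+2.2, 16.7+2.2, 17+1.3] = [19.400,18.900,18.300]
diag = √(25.2²+25.2²+22.1²) = √1758.49 = 41.934


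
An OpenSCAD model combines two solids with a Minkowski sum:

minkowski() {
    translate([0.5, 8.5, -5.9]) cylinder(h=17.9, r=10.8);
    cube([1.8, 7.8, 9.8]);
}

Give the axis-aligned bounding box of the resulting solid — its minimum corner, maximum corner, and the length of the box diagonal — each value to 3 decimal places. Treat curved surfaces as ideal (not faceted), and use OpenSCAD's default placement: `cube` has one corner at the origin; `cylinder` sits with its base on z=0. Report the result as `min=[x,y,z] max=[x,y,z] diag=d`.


A = translate([0.5, 8.5, -5.9]) cylinder(h=17.9, r=10.8) → bbox [-10.3,-2.3,-5.9] .. [11.3,19.3,12]
B = cube([1.8, 7.8, 9.8]) → bbox [0,0,0] .. [1.8,7.8,9.8]
lo = A.lo+B.lo = [-10.3+0, -2.3+0, -5.9+0] = [-10.300,-2.300,-5.900]
hi = A.hi+B.hi = [11.3+1.8, 19.3+7.8, 12+9.8] = [13.100,27.100,21.800]
diag = √(23.4²+29.4²+27.7²) = √2179.21 = 46.682

min=[-10.300,-2.300,-5.900] max=[13.100,27.100,21.800] diag=46.682


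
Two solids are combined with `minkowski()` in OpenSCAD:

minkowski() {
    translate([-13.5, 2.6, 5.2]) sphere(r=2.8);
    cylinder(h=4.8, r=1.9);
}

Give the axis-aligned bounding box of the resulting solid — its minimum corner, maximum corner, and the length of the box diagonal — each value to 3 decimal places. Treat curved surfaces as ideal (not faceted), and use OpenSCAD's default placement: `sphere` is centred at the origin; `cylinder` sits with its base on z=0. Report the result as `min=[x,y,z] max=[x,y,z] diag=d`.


A = translate([-13.5, 2.6, 5.2]) sphere(r=2.8) → bbox [-16.3,-0.2,2.4] .. [-10.7,5.4,8]
B = cylinder(h=4.8, r=1.9) → bbox [-1.9,-1.9,0] .. [1.9,1.9,4.8]
lo = A.lo+B.lo = [-16.3-1.9, -0.2-1.9, 2.4+0] = [-18.200,-2.100,2.400]
hi = A.hi+B.hi = [-10.7+1.9, 5.4+1.9, 8+4.8] = [-8.800,7.300,12.800]
diag = √(9.4²+9.4²+10.4²) = √284.88 = 16.878

min=[-18.200,-2.100,2.400] max=[-8.800,7.300,12.800] diag=16.878


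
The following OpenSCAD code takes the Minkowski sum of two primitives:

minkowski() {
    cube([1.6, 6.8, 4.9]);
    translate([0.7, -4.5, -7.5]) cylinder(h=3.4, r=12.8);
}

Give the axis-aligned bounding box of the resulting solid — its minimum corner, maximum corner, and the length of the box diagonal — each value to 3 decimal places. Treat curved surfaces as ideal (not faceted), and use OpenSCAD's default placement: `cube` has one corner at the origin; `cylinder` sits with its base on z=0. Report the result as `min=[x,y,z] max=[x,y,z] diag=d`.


min=[-12.100,-17.300,-7.500] max=[15.100,15.100,0.800] diag=43.110

A = translate([0.7, -4.5, -7.5]) cylinder(h=3.4, r=12.8) → bbox [-12.1,-17.3,-7.5] .. [13.5,8.3,-4.1]
B = cube([1.6, 6.8, 4.9]) → bbox [0,0,0] .. [1.6,6.8,4.9]
lo = A.lo+B.lo = [-12.1+0, -17.3+0, -7.5+0] = [-12.100,-17.300,-7.500]
hi = A.hi+B.hi = [13.5+1.6, 8.3+6.8, -4.1+4.9] = [15.100,15.100,0.800]
diag = √(27.2²+32.4²+8.3²) = √1858.49 = 43.110


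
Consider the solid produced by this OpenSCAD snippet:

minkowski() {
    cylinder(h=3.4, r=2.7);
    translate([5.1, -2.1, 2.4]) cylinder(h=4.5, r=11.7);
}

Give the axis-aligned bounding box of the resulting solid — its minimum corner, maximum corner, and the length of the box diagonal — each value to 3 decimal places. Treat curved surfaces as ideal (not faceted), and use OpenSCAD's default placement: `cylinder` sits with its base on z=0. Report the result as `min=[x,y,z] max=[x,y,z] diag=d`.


A = translate([5.1, -2.1, 2.4]) cylinder(h=4.5, r=11.7) → bbox [-6.6,-13.8,2.4] .. [16.8,9.6,6.9]
B = cylinder(h=3.4, r=2.7) → bbox [-2.7,-2.7,0] .. [2.7,2.7,3.4]
lo = A.lo+B.lo = [-6.6-2.7, -13.8-2.7, 2.4+0] = [-9.300,-16.500,2.400]
hi = A.hi+B.hi = [16.8+2.7, 9.6+2.7, 6.9+3.4] = [19.500,12.300,10.300]
diag = √(28.8²+28.8²+7.9²) = √1721.29 = 41.488

min=[-9.300,-16.500,2.400] max=[19.500,12.300,10.300] diag=41.488


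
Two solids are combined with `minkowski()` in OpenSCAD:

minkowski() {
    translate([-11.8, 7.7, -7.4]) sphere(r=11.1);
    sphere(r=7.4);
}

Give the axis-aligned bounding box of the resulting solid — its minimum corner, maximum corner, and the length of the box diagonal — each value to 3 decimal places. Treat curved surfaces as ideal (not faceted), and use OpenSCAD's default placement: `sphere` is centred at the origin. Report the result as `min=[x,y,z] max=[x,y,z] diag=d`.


A = translate([-11.8, 7.7, -7.4]) sphere(r=11.1) → bbox [-22.9,-3.4,-18.5] .. [-0.7,18.8,3.7]
B = sphere(r=7.4) → bbox [-7.4,-7.4,-7.4] .. [7.4,7.4,7.4]
lo = A.lo+B.lo = [-22.9-7.4, -3.4-7.4, -18.5-7.4] = [-30.300,-10.800,-25.900]
hi = A.hi+B.hi = [-0.7+7.4, 18.8+7.4, 3.7+7.4] = [6.700,26.200,11.100]
diag = √(37²+37²+37²) = √4107 = 64.086

min=[-30.300,-10.800,-25.900] max=[6.700,26.200,11.100] diag=64.086


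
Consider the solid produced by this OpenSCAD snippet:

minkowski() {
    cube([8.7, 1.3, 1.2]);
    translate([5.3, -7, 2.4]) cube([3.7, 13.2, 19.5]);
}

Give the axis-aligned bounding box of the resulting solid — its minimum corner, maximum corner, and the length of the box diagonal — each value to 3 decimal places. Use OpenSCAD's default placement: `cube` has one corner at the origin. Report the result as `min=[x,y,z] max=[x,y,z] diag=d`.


A = translate([5.3, -7, 2.4]) cube([3.7, 13.2, 19.5]) → bbox [5.3,-7,2.4] .. [9,6.2,21.9]
B = cube([8.7, 1.3, 1.2]) → bbox [0,0,0] .. [8.7,1.3,1.2]
lo = A.lo+B.lo = [5.3+0, -7+0, 2.4+0] = [5.300,-7.000,2.400]
hi = A.hi+B.hi = [9+8.7, 6.2+1.3, 21.9+1.2] = [17.700,7.500,23.100]
diag = √(12.4²+14.5²+20.7²) = √792.5 = 28.151

min=[5.300,-7.000,2.400] max=[17.700,7.500,23.100] diag=28.151


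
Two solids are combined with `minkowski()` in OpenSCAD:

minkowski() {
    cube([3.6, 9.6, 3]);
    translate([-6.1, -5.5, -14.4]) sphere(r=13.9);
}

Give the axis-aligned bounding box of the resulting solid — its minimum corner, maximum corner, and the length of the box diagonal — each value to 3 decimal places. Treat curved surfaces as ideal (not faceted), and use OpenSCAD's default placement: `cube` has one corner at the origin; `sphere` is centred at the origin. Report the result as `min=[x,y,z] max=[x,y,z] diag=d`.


A = translate([-6.1, -5.5, -14.4]) sphere(r=13.9) → bbox [-20,-19.4,-28.3] .. [7.8,8.4,-0.5]
B = cube([3.6, 9.6, 3]) → bbox [0,0,0] .. [3.6,9.6,3]
lo = A.lo+B.lo = [-20+0, -19.4+0, -28.3+0] = [-20.000,-19.400,-28.300]
hi = A.hi+B.hi = [7.8+3.6, 8.4+9.6, -0.5+3] = [11.400,18.000,2.500]
diag = √(31.4²+37.4²+30.8²) = √3333.36 = 57.735

min=[-20.000,-19.400,-28.300] max=[11.400,18.000,2.500] diag=57.735


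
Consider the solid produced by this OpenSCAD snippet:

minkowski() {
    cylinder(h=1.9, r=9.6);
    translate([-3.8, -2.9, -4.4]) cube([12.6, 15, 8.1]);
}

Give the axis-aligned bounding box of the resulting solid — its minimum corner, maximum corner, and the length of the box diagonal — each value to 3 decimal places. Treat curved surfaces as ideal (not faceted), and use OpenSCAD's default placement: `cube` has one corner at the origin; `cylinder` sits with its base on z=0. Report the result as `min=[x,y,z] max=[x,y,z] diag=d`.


min=[-13.400,-12.500,-4.400] max=[18.400,21.700,5.600] diag=47.759

A = translate([-3.8, -2.9, -4.4]) cube([12.6, 15, 8.1]) → bbox [-3.8,-2.9,-4.4] .. [8.8,12.1,3.7]
B = cylinder(h=1.9, r=9.6) → bbox [-9.6,-9.6,0] .. [9.6,9.6,1.9]
lo = A.lo+B.lo = [-3.8-9.6, -2.9-9.6, -4.4+0] = [-13.400,-12.500,-4.400]
hi = A.hi+B.hi = [8.8+9.6, 12.1+9.6, 3.7+1.9] = [18.400,21.700,5.600]
diag = √(31.8²+34.2²+10²) = √2280.88 = 47.759


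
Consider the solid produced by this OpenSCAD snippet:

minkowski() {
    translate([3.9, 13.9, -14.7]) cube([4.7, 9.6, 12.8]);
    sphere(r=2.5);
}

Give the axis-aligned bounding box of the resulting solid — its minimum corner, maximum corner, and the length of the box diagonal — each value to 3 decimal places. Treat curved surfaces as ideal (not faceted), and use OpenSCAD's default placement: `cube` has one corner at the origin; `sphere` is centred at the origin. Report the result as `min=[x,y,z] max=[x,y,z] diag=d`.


min=[1.400,11.400,-17.200] max=[11.100,26.000,0.600] diag=24.982

A = translate([3.9, 13.9, -14.7]) cube([4.7, 9.6, 12.8]) → bbox [3.9,13.9,-14.7] .. [8.6,23.5,-1.9]
B = sphere(r=2.5) → bbox [-2.5,-2.5,-2.5] .. [2.5,2.5,2.5]
lo = A.lo+B.lo = [3.9-2.5, 13.9-2.5, -14.7-2.5] = [1.400,11.400,-17.200]
hi = A.hi+B.hi = [8.6+2.5, 23.5+2.5, -1.9+2.5] = [11.100,26.000,0.600]
diag = √(9.7²+14.6²+17.8²) = √624.09 = 24.982


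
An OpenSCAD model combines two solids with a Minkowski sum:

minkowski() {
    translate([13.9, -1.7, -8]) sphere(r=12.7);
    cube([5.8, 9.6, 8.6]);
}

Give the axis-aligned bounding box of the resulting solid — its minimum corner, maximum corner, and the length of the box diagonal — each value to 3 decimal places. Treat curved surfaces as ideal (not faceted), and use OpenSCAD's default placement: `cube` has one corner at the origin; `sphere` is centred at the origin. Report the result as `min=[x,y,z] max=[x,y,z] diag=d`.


min=[1.200,-14.400,-20.700] max=[32.400,20.600,13.300] diag=57.918

A = translate([13.9, -1.7, -8]) sphere(r=12.7) → bbox [1.2,-14.4,-20.7] .. [26.6,11,4.7]
B = cube([5.8, 9.6, 8.6]) → bbox [0,0,0] .. [5.8,9.6,8.6]
lo = A.lo+B.lo = [1.2+0, -14.4+0, -20.7+0] = [1.200,-14.400,-20.700]
hi = A.hi+B.hi = [26.6+5.8, 11+9.6, 4.7+8.6] = [32.400,20.600,13.300]
diag = √(31.2²+35²+34²) = √3354.44 = 57.918


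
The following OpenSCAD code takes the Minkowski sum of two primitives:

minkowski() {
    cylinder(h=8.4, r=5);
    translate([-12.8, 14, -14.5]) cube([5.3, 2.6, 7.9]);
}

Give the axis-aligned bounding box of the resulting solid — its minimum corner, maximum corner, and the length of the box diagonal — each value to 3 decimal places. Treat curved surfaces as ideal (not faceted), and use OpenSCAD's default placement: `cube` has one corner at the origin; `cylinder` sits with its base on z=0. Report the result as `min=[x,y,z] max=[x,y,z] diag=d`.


min=[-17.800,9.000,-14.500] max=[-2.500,21.600,1.800] diag=25.662

A = translate([-12.8, 14, -14.5]) cube([5.3, 2.6, 7.9]) → bbox [-12.8,14,-14.5] .. [-7.5,16.6,-6.6]
B = cylinder(h=8.4, r=5) → bbox [-5,-5,0] .. [5,5,8.4]
lo = A.lo+B.lo = [-12.8-5, 14-5, -14.5+0] = [-17.800,9.000,-14.500]
hi = A.hi+B.hi = [-7.5+5, 16.6+5, -6.6+8.4] = [-2.500,21.600,1.800]
diag = √(15.3²+12.6²+16.3²) = √658.54 = 25.662


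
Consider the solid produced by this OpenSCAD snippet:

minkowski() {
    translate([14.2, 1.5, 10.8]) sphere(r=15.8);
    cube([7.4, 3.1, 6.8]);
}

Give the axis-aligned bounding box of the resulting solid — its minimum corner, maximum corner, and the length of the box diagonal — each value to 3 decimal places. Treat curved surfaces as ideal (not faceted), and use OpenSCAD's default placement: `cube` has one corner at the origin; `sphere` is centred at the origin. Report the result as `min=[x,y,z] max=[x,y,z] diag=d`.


min=[-1.600,-14.300,-5.000] max=[37.400,20.400,33.400] diag=64.805

A = translate([14.2, 1.5, 10.8]) sphere(r=15.8) → bbox [-1.6,-14.3,-5] .. [30,17.3,26.6]
B = cube([7.4, 3.1, 6.8]) → bbox [0,0,0] .. [7.4,3.1,6.8]
lo = A.lo+B.lo = [-1.6+0, -14.3+0, -5+0] = [-1.600,-14.300,-5.000]
hi = A.hi+B.hi = [30+7.4, 17.3+3.1, 26.6+6.8] = [37.400,20.400,33.400]
diag = √(39²+34.7²+38.4²) = √4199.65 = 64.805


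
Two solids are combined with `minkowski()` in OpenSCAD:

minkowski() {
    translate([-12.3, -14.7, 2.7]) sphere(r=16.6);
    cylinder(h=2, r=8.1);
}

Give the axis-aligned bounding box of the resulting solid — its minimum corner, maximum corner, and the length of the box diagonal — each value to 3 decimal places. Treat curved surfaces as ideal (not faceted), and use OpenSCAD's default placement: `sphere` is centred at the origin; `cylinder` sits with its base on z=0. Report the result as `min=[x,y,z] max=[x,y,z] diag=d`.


A = translate([-12.3, -14.7, 2.7]) sphere(r=16.6) → bbox [-28.9,-31.3,-13.9] .. [4.3,1.9,19.3]
B = cylinder(h=2, r=8.1) → bbox [-8.1,-8.1,0] .. [8.1,8.1,2]
lo = A.lo+B.lo = [-28.9-8.1, -31.3-8.1, -13.9+0] = [-37.000,-39.400,-13.900]
hi = A.hi+B.hi = [4.3+8.1, 1.9+8.1, 19.3+2] = [12.400,10.000,21.300]
diag = √(49.4²+49.4²+35.2²) = √6119.76 = 78.229

min=[-37.000,-39.400,-13.900] max=[12.400,10.000,21.300] diag=78.229
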